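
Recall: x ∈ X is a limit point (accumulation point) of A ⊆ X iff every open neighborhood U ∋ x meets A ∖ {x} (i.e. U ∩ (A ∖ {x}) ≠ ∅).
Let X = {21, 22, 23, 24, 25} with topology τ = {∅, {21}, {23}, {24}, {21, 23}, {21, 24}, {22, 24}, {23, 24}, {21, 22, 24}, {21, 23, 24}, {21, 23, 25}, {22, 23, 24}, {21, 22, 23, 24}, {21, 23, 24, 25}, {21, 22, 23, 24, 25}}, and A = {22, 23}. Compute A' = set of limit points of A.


A' = {25}

For each x ∈ X, list the open sets U ∈ τ with x ∈ U, then check whether U ∩ (A ∖ {x}) ≠ ∅ for every such U.
  x = 21: open {21} ∋ x has {21} ∩ (A ∖ {21}) = ∅, so x is NOT a limit point.
  x = 22: open {22, 24} ∋ x has {22, 24} ∩ (A ∖ {22}) = ∅, so x is NOT a limit point.
  x = 23: open {23} ∋ x has {23} ∩ (A ∖ {23}) = ∅, so x is NOT a limit point.
  x = 24: open {24} ∋ x has {24} ∩ (A ∖ {24}) = ∅, so x is NOT a limit point.
  x = 25: opens ∋ x are {21, 23, 25}, {21, 23, 24, 25}, {21, 22, 23, 24, 25}; each meets A ∖ {25}, so x IS a limit point.
Collecting: A' = {25}.


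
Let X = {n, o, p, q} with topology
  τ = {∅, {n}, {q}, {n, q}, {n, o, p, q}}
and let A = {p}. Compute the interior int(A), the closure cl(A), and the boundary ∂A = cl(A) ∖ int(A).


int(A) = ∅, cl(A) = {o, p}, ∂A = {o, p}.

Closed sets in (X, τ) are complements of opens:
  closed(X, τ) = {∅, {o, p}, {n, o, p}, {o, p, q}, {n, o, p, q}}.
int(A) = ⋃ {U ∈ τ : U ⊆ A}. Opens contained in A: ∅.
Taking the union of these: int(A) = ∅.
cl(A) = ⋂ {C closed : A ⊆ C}. Closed sets containing A: {o, p}, {n, o, p}, {o, p, q}, {n, o, p, q}.
Intersecting these: cl(A) = {o, p}.
∂A = cl(A) ∖ int(A) = {o, p} ∖ ∅ = {o, p}.


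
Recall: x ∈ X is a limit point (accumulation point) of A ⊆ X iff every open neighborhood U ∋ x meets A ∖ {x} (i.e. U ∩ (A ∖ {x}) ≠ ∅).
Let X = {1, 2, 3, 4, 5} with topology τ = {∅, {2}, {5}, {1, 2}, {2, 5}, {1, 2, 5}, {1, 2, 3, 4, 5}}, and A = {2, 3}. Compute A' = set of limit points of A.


A' = {1, 3, 4}

For each x ∈ X, list the open sets U ∈ τ with x ∈ U, then check whether U ∩ (A ∖ {x}) ≠ ∅ for every such U.
  x = 1: opens ∋ x are {1, 2}, {1, 2, 5}, {1, 2, 3, 4, 5}; each meets A ∖ {1}, so x IS a limit point.
  x = 2: open {2} ∋ x has {2} ∩ (A ∖ {2}) = ∅, so x is NOT a limit point.
  x = 3: opens ∋ x are {1, 2, 3, 4, 5}; each meets A ∖ {3}, so x IS a limit point.
  x = 4: opens ∋ x are {1, 2, 3, 4, 5}; each meets A ∖ {4}, so x IS a limit point.
  x = 5: open {5} ∋ x has {5} ∩ (A ∖ {5}) = ∅, so x is NOT a limit point.
Collecting: A' = {1, 3, 4}.


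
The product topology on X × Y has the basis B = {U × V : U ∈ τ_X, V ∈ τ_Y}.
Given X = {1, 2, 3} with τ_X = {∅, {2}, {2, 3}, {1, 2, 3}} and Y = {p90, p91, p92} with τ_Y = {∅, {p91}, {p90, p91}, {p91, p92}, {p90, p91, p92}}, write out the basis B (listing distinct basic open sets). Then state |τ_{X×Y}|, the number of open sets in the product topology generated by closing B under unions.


Basis B = {∅ × ∅, {2} × {p91}, {2} × {p90, p91}, {2} × {p91, p92}, {2, 3} × {p91}, {1, 2, 3} × {p91}, {2} × {p90, p91, p92}, {2, 3} × {p90, p91}, {2, 3} × {p91, p92}, {1, 2, 3} × {p90, p91}, {1, 2, 3} × {p91, p92}, {2, 3} × {p90, p91, p92}, {1, 2, 3} × {p90, p91, p92}}; |τ_{X×Y}| = 30.

Enumerate products U × V with U ∈ τ_X, V ∈ τ_Y (deduplicated):
  ∅ × ∅ = {} (∅)
  {2} × {p91} = {(2,p91)}
  {2} × {p90, p91} = {(2,p90), (2,p91)}
  {2} × {p91, p92} = {(2,p91), (2,p92)}
  {2, 3} × {p91} = {(2,p91), (3,p91)}
  {1, 2, 3} × {p91} = {(1,p91), (2,p91), (3,p91)}
  {2} × {p90, p91, p92} = {(2,p90), (2,p91), (2,p92)}
  {2, 3} × {p90, p91} = {(2,p90), (2,p91), (3,p90), (3,p91)}
  {2, 3} × {p91, p92} = {(2,p91), (2,p92), (3,p91), (3,p92)}
  {1, 2, 3} × {p90, p91} = {(1,p90), (1,p91), (2,p90), (2,p91), (3,p90), (3,p91)}
  {1, 2, 3} × {p91, p92} = {(1,p91), (1,p92), (2,p91), (2,p92), (3,p91), (3,p92)}
  {2, 3} × {p90, p91, p92} = {(2,p90), (2,p91), (2,p92), (3,p90), (3,p91), (3,p92)}
  {1, 2, 3} × {p90, p91, p92} = {(1,p90), (1,p91), (1,p92), (2,p90), (2,p91), (2,p92), (3,p90), (3,p91), (3,p92)}
These 13 distinct sets form the basis B.
Close under arbitrary unions to get τ_{X×Y}; counting gives |τ_{X×Y}| = 30.


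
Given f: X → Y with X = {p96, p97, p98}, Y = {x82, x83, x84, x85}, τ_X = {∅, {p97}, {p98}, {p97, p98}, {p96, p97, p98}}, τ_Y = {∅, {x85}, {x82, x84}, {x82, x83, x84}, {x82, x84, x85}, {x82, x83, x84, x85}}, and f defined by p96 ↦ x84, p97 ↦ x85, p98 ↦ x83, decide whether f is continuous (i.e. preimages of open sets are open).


f is NOT continuous.

Compute f^{-1}(U) for each U ∈ τ_Y:
  U = ∅: f^{-1}(U) = ∅ ∈ τ_X ✓.
  U = {x85}: f^{-1}(U) = {p97} ∈ τ_X ✓.
  U = {x82, x84}: f^{-1}(U) = {p96} ∉ τ_X ✗.
  U = {x82, x83, x84}: f^{-1}(U) = {p96, p98} ∉ τ_X ✗.
  U = {x82, x84, x85}: f^{-1}(U) = {p96, p97} ∉ τ_X ✗.
  U = {x82, x83, x84, x85}: f^{-1}(U) = {p96, p97, p98} ∈ τ_X ✓.
Found U = {x82, x84} with f^{-1}(U) = {p96} not in τ_X. Therefore f is NOT continuous.


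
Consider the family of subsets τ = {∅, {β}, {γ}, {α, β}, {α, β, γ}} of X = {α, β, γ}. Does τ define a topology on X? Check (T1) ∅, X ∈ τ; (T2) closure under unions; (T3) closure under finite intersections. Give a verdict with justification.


τ is NOT a topology on X.

Axiom (T1): ∅ ∈ τ? Yes; X ∈ τ? Yes.
Axiom (T2/T3): check pairwise unions and intersections of members of τ.
Counterexample for (T2): {β} ∪ {γ} = {β, γ} ∉ τ. Therefore τ is NOT a topology.


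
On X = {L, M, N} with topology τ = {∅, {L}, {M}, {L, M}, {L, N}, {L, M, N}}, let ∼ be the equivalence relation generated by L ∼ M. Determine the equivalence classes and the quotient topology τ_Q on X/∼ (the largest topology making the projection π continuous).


X/∼ = {[L=M], [N]}; |τ_Q| = 3.

Equivalence classes: [L=M], [N].
Quotient map π: X → X/∼ sends L ↦ [L=M], M ↦ [L=M], N ↦ [N].
For each subset V ⊆ X/∼, compute π^{-1}(V) ⊆ X and check whether π^{-1}(V) ∈ τ. V is open in τ_Q iff π^{-1}(V) ∈ τ.
  V = {}: π^{-1}(V) = ∅ ∈ τ ✓.
  V = {[L=M]}: π^{-1}(V) = {L, M} ∈ τ ✓.
  V = {[N]}: π^{-1}(V) = {N} ∉ τ ✗.
  V = {[L=M], [N]}: π^{-1}(V) = {L, M, N} ∈ τ ✓.
Open sets in the quotient: τ_Q = {{}, {[L=M]}, {[L=M], [N]}} (3 elements).


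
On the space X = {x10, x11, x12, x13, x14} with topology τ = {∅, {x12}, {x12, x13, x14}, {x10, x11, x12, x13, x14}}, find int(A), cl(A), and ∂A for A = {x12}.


int(A) = {x12}, cl(A) = {x10, x11, x12, x13, x14}, ∂A = {x10, x11, x13, x14}.

Closed sets in (X, τ) are complements of opens:
  closed(X, τ) = {∅, {x10, x11}, {x10, x11, x13, x14}, {x10, x11, x12, x13, x14}}.
int(A) = ⋃ {U ∈ τ : U ⊆ A}. Opens contained in A: ∅, {x12}.
Taking the union of these: int(A) = {x12}.
cl(A) = ⋂ {C closed : A ⊆ C}. Closed sets containing A: {x10, x11, x12, x13, x14}.
Intersecting these: cl(A) = {x10, x11, x12, x13, x14}.
∂A = cl(A) ∖ int(A) = {x10, x11, x12, x13, x14} ∖ {x12} = {x10, x11, x13, x14}.


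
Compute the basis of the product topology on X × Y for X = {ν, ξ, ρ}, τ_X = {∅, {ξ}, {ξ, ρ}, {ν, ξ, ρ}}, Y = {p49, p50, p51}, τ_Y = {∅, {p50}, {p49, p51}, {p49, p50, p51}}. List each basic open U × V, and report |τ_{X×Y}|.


Basis B = {∅ × ∅, {ξ} × {p50}, {ξ} × {p49, p51}, {ξ, ρ} × {p50}, {ν, ξ, ρ} × {p50}, {ξ} × {p49, p50, p51}, {ξ, ρ} × {p49, p51}, {ν, ξ, ρ} × {p49, p51}, {ξ, ρ} × {p49, p50, p51}, {ν, ξ, ρ} × {p49, p50, p51}}; |τ_{X×Y}| = 16.

Enumerate products U × V with U ∈ τ_X, V ∈ τ_Y (deduplicated):
  ∅ × ∅ = {} (∅)
  {ξ} × {p50} = {(ξ,p50)}
  {ξ} × {p49, p51} = {(ξ,p49), (ξ,p51)}
  {ξ, ρ} × {p50} = {(ξ,p50), (ρ,p50)}
  {ν, ξ, ρ} × {p50} = {(ν,p50), (ξ,p50), (ρ,p50)}
  {ξ} × {p49, p50, p51} = {(ξ,p49), (ξ,p50), (ξ,p51)}
  {ξ, ρ} × {p49, p51} = {(ξ,p49), (ξ,p51), (ρ,p49), (ρ,p51)}
  {ν, ξ, ρ} × {p49, p51} = {(ν,p49), (ν,p51), (ξ,p49), (ξ,p51), (ρ,p49), (ρ,p51)}
  {ξ, ρ} × {p49, p50, p51} = {(ξ,p49), (ξ,p50), (ξ,p51), (ρ,p49), (ρ,p50), (ρ,p51)}
  {ν, ξ, ρ} × {p49, p50, p51} = {(ν,p49), (ν,p50), (ν,p51), (ξ,p49), (ξ,p50), (ξ,p51), (ρ,p49), (ρ,p50), (ρ,p51)}
These 10 distinct sets form the basis B.
Close under arbitrary unions to get τ_{X×Y}; counting gives |τ_{X×Y}| = 16.


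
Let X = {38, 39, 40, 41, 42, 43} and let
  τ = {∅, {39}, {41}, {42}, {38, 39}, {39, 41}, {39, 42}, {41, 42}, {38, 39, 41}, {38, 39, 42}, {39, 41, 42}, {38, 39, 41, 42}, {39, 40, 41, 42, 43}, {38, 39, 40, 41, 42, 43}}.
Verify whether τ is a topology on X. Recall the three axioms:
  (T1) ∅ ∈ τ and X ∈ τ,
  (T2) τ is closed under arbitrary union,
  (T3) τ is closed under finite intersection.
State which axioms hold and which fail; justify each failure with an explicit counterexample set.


τ IS a topology on X.

Axiom (T1): ∅ ∈ τ? Yes; X ∈ τ? Yes.
Axiom (T2/T3): check pairwise unions and intersections of members of τ.
All pairwise intersections and unions checked — each lies in τ. Therefore τ satisfies (T1), (T2), (T3): it IS a topology on X.


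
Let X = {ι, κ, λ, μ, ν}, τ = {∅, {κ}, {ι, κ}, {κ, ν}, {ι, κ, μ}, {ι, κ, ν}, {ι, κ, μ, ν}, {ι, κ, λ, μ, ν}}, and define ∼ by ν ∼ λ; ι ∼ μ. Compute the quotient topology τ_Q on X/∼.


X/∼ = {[ι=μ], [κ], [λ=ν]}; |τ_Q| = 4.

Equivalence classes: [ι=μ], [κ], [λ=ν].
Quotient map π: X → X/∼ sends ι ↦ [ι=μ], κ ↦ [κ], λ ↦ [λ=ν], μ ↦ [ι=μ], ν ↦ [λ=ν].
For each subset V ⊆ X/∼, compute π^{-1}(V) ⊆ X and check whether π^{-1}(V) ∈ τ. V is open in τ_Q iff π^{-1}(V) ∈ τ.
  V = {}: π^{-1}(V) = ∅ ∈ τ ✓.
  V = {[ι=μ]}: π^{-1}(V) = {ι, μ} ∉ τ ✗.
  V = {[κ]}: π^{-1}(V) = {κ} ∈ τ ✓.
  V = {[ι=μ], [κ]}: π^{-1}(V) = {ι, κ, μ} ∈ τ ✓.
  V = {[λ=ν]}: π^{-1}(V) = {λ, ν} ∉ τ ✗.
  V = {[ι=μ], [λ=ν]}: π^{-1}(V) = {ι, λ, μ, ν} ∉ τ ✗.
  V = {[κ], [λ=ν]}: π^{-1}(V) = {κ, λ, ν} ∉ τ ✗.
  V = {[ι=μ], [κ], [λ=ν]}: π^{-1}(V) = {ι, κ, λ, μ, ν} ∈ τ ✓.
Open sets in the quotient: τ_Q = {{}, {[κ]}, {[ι=μ], [κ]}, {[ι=μ], [κ], [λ=ν]}} (4 elements).


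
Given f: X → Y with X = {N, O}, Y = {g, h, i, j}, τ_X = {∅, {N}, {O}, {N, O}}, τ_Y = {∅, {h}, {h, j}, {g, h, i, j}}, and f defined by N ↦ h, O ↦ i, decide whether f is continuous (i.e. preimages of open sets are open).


f IS continuous.

Compute f^{-1}(U) for each U ∈ τ_Y:
  U = ∅: f^{-1}(U) = ∅ ∈ τ_X ✓.
  U = {h}: f^{-1}(U) = {N} ∈ τ_X ✓.
  U = {h, j}: f^{-1}(U) = {N} ∈ τ_X ✓.
  U = {g, h, i, j}: f^{-1}(U) = {N, O} ∈ τ_X ✓.
Every preimage lies in τ_X, so f IS continuous.


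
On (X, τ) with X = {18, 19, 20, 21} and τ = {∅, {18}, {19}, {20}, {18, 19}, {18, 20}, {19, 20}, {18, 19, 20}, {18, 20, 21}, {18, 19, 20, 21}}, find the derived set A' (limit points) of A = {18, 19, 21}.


A' = {21}

For each x ∈ X, list the open sets U ∈ τ with x ∈ U, then check whether U ∩ (A ∖ {x}) ≠ ∅ for every such U.
  x = 18: open {18} ∋ x has {18} ∩ (A ∖ {18}) = ∅, so x is NOT a limit point.
  x = 19: open {19} ∋ x has {19} ∩ (A ∖ {19}) = ∅, so x is NOT a limit point.
  x = 20: open {20} ∋ x has {20} ∩ (A ∖ {20}) = ∅, so x is NOT a limit point.
  x = 21: opens ∋ x are {18, 20, 21}, {18, 19, 20, 21}; each meets A ∖ {21}, so x IS a limit point.
Collecting: A' = {21}.


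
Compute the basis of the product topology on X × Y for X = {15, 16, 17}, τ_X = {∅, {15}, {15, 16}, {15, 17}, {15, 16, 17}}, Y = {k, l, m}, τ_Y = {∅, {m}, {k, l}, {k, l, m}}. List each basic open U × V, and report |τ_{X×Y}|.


Basis B = {∅ × ∅, {15} × {m}, {15} × {k, l}, {15, 16} × {m}, {15, 17} × {m}, {15} × {k, l, m}, {15, 16, 17} × {m}, {15, 16} × {k, l}, {15, 17} × {k, l}, {15, 16} × {k, l, m}, {15, 17} × {k, l, m}, {15, 16, 17} × {k, l}, {15, 16, 17} × {k, l, m}}; |τ_{X×Y}| = 25.

Enumerate products U × V with U ∈ τ_X, V ∈ τ_Y (deduplicated):
  ∅ × ∅ = {} (∅)
  {15} × {m} = {(15,m)}
  {15} × {k, l} = {(15,k), (15,l)}
  {15, 16} × {m} = {(15,m), (16,m)}
  {15, 17} × {m} = {(15,m), (17,m)}
  {15} × {k, l, m} = {(15,k), (15,l), (15,m)}
  {15, 16, 17} × {m} = {(15,m), (16,m), (17,m)}
  {15, 16} × {k, l} = {(15,k), (15,l), (16,k), (16,l)}
  {15, 17} × {k, l} = {(15,k), (15,l), (17,k), (17,l)}
  {15, 16} × {k, l, m} = {(15,k), (15,l), (15,m), (16,k), (16,l), (16,m)}
  {15, 17} × {k, l, m} = {(15,k), (15,l), (15,m), (17,k), (17,l), (17,m)}
  {15, 16, 17} × {k, l} = {(15,k), (15,l), (16,k), (16,l), (17,k), (17,l)}
  {15, 16, 17} × {k, l, m} = {(15,k), (15,l), (15,m), (16,k), (16,l), (16,m), (17,k), (17,l), (17,m)}
These 13 distinct sets form the basis B.
Close under arbitrary unions to get τ_{X×Y}; counting gives |τ_{X×Y}| = 25.


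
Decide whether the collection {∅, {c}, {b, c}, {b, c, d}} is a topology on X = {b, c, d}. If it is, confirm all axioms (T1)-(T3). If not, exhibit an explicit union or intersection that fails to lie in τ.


τ IS a topology on X.

Axiom (T1): ∅ ∈ τ? Yes; X ∈ τ? Yes.
Axiom (T2/T3): check pairwise unions and intersections of members of τ.
All pairwise intersections and unions checked — each lies in τ. Therefore τ satisfies (T1), (T2), (T3): it IS a topology on X.


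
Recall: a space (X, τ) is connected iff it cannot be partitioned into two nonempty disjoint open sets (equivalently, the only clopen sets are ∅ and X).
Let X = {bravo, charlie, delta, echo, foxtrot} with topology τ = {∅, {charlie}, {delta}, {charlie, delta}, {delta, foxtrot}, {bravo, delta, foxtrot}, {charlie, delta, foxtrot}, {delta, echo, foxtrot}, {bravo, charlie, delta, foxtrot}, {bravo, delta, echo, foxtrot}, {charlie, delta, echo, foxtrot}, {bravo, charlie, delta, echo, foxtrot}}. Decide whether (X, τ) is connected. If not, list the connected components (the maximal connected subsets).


(X, τ) is disconnected; components = [{charlie}, {bravo, delta, echo, foxtrot}].

Find clopen sets (U ∈ τ with X ∖ U ∈ τ):
  U = ∅, X ∖ U = {bravo, charlie, delta, echo, foxtrot} — both open, so U is clopen.
  U = {charlie}, X ∖ U = {bravo, delta, echo, foxtrot} — both open, so U is clopen.
  U = {bravo, delta, echo, foxtrot}, X ∖ U = {charlie} — both open, so U is clopen.
  U = {bravo, charlie, delta, echo, foxtrot}, X ∖ U = ∅ — both open, so U is clopen.
Nontrivial clopen(s) exist: e.g. {bravo, delta, echo, foxtrot}. So (X, τ) is disconnected.
Compute connected components by grouping points that agree on all clopens:
  component: {charlie}
  component: {bravo, delta, echo, foxtrot}


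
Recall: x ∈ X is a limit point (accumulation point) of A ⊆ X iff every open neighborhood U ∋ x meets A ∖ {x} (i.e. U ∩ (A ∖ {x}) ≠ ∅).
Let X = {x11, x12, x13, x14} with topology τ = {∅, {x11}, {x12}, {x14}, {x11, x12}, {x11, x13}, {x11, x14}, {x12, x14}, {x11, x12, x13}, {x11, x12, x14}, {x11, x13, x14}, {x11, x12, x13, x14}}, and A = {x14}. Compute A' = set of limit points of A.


A' = ∅

For each x ∈ X, list the open sets U ∈ τ with x ∈ U, then check whether U ∩ (A ∖ {x}) ≠ ∅ for every such U.
  x = x11: open {x11} ∋ x has {x11} ∩ (A ∖ {x11}) = ∅, so x is NOT a limit point.
  x = x12: open {x12} ∋ x has {x12} ∩ (A ∖ {x12}) = ∅, so x is NOT a limit point.
  x = x13: open {x11, x13} ∋ x has {x11, x13} ∩ (A ∖ {x13}) = ∅, so x is NOT a limit point.
  x = x14: open {x14} ∋ x has {x14} ∩ (A ∖ {x14}) = ∅, so x is NOT a limit point.
Collecting: A' = ∅.


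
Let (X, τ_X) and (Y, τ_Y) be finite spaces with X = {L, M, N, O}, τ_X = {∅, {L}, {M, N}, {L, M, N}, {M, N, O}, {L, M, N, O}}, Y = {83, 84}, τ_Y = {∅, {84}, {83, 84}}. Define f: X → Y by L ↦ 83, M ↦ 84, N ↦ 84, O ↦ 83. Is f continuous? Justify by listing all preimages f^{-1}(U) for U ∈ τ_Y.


f IS continuous.

Compute f^{-1}(U) for each U ∈ τ_Y:
  U = ∅: f^{-1}(U) = ∅ ∈ τ_X ✓.
  U = {84}: f^{-1}(U) = {M, N} ∈ τ_X ✓.
  U = {83, 84}: f^{-1}(U) = {L, M, N, O} ∈ τ_X ✓.
Every preimage lies in τ_X, so f IS continuous.


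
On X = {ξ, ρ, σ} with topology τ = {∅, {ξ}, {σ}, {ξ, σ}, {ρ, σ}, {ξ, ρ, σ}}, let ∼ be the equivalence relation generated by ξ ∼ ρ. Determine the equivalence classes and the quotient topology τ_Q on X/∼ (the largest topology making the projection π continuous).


X/∼ = {[ξ=ρ], [σ]}; |τ_Q| = 3.

Equivalence classes: [ξ=ρ], [σ].
Quotient map π: X → X/∼ sends ξ ↦ [ξ=ρ], ρ ↦ [ξ=ρ], σ ↦ [σ].
For each subset V ⊆ X/∼, compute π^{-1}(V) ⊆ X and check whether π^{-1}(V) ∈ τ. V is open in τ_Q iff π^{-1}(V) ∈ τ.
  V = {}: π^{-1}(V) = ∅ ∈ τ ✓.
  V = {[ξ=ρ]}: π^{-1}(V) = {ξ, ρ} ∉ τ ✗.
  V = {[σ]}: π^{-1}(V) = {σ} ∈ τ ✓.
  V = {[ξ=ρ], [σ]}: π^{-1}(V) = {ξ, ρ, σ} ∈ τ ✓.
Open sets in the quotient: τ_Q = {{}, {[σ]}, {[ξ=ρ], [σ]}} (3 elements).


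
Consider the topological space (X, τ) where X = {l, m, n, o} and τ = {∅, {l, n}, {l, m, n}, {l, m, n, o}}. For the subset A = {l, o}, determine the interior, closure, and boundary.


int(A) = ∅, cl(A) = {l, m, n, o}, ∂A = {l, m, n, o}.

Closed sets in (X, τ) are complements of opens:
  closed(X, τ) = {∅, {o}, {m, o}, {l, m, n, o}}.
int(A) = ⋃ {U ∈ τ : U ⊆ A}. Opens contained in A: ∅.
Taking the union of these: int(A) = ∅.
cl(A) = ⋂ {C closed : A ⊆ C}. Closed sets containing A: {l, m, n, o}.
Intersecting these: cl(A) = {l, m, n, o}.
∂A = cl(A) ∖ int(A) = {l, m, n, o} ∖ ∅ = {l, m, n, o}.


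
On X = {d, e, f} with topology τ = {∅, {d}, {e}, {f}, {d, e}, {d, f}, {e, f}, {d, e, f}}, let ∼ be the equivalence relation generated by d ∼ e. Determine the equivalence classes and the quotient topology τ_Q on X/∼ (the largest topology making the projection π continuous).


X/∼ = {[d=e], [f]}; |τ_Q| = 4.

Equivalence classes: [d=e], [f].
Quotient map π: X → X/∼ sends d ↦ [d=e], e ↦ [d=e], f ↦ [f].
For each subset V ⊆ X/∼, compute π^{-1}(V) ⊆ X and check whether π^{-1}(V) ∈ τ. V is open in τ_Q iff π^{-1}(V) ∈ τ.
  V = {}: π^{-1}(V) = ∅ ∈ τ ✓.
  V = {[d=e]}: π^{-1}(V) = {d, e} ∈ τ ✓.
  V = {[f]}: π^{-1}(V) = {f} ∈ τ ✓.
  V = {[d=e], [f]}: π^{-1}(V) = {d, e, f} ∈ τ ✓.
Open sets in the quotient: τ_Q = {{}, {[d=e]}, {[f]}, {[d=e], [f]}} (4 elements).


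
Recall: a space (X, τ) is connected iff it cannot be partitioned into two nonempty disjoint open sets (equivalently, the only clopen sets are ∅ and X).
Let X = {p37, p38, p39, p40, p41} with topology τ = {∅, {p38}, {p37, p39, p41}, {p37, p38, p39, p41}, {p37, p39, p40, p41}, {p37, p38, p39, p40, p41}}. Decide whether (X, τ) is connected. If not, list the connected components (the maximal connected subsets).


(X, τ) is disconnected; components = [{p38}, {p37, p39, p40, p41}].

Find clopen sets (U ∈ τ with X ∖ U ∈ τ):
  U = ∅, X ∖ U = {p37, p38, p39, p40, p41} — both open, so U is clopen.
  U = {p38}, X ∖ U = {p37, p39, p40, p41} — both open, so U is clopen.
  U = {p37, p39, p40, p41}, X ∖ U = {p38} — both open, so U is clopen.
  U = {p37, p38, p39, p40, p41}, X ∖ U = ∅ — both open, so U is clopen.
Nontrivial clopen(s) exist: e.g. {p38}. So (X, τ) is disconnected.
Compute connected components by grouping points that agree on all clopens:
  component: {p38}
  component: {p37, p39, p40, p41}


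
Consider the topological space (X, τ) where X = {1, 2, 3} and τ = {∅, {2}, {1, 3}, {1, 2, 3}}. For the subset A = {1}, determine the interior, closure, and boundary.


int(A) = ∅, cl(A) = {1, 3}, ∂A = {1, 3}.

Closed sets in (X, τ) are complements of opens:
  closed(X, τ) = {∅, {2}, {1, 3}, {1, 2, 3}}.
int(A) = ⋃ {U ∈ τ : U ⊆ A}. Opens contained in A: ∅.
Taking the union of these: int(A) = ∅.
cl(A) = ⋂ {C closed : A ⊆ C}. Closed sets containing A: {1, 3}, {1, 2, 3}.
Intersecting these: cl(A) = {1, 3}.
∂A = cl(A) ∖ int(A) = {1, 3} ∖ ∅ = {1, 3}.


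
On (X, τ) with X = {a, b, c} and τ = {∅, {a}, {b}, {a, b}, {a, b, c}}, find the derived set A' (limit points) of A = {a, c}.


A' = {c}

For each x ∈ X, list the open sets U ∈ τ with x ∈ U, then check whether U ∩ (A ∖ {x}) ≠ ∅ for every such U.
  x = a: open {a} ∋ x has {a} ∩ (A ∖ {a}) = ∅, so x is NOT a limit point.
  x = b: open {b} ∋ x has {b} ∩ (A ∖ {b}) = ∅, so x is NOT a limit point.
  x = c: opens ∋ x are {a, b, c}; each meets A ∖ {c}, so x IS a limit point.
Collecting: A' = {c}.


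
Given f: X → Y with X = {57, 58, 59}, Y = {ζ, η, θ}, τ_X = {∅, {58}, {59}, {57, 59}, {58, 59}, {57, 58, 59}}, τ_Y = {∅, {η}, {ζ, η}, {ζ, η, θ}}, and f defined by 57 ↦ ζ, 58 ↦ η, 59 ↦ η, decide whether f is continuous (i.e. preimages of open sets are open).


f IS continuous.

Compute f^{-1}(U) for each U ∈ τ_Y:
  U = ∅: f^{-1}(U) = ∅ ∈ τ_X ✓.
  U = {η}: f^{-1}(U) = {58, 59} ∈ τ_X ✓.
  U = {ζ, η}: f^{-1}(U) = {57, 58, 59} ∈ τ_X ✓.
  U = {ζ, η, θ}: f^{-1}(U) = {57, 58, 59} ∈ τ_X ✓.
Every preimage lies in τ_X, so f IS continuous.


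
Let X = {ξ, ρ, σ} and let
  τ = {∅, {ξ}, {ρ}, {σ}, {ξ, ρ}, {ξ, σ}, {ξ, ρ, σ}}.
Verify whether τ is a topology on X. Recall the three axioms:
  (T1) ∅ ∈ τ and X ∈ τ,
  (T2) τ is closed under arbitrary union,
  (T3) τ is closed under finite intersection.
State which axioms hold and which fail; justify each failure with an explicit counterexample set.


τ is NOT a topology on X.

Axiom (T1): ∅ ∈ τ? Yes; X ∈ τ? Yes.
Axiom (T2/T3): check pairwise unions and intersections of members of τ.
Counterexample for (T2): {ρ} ∪ {σ} = {ρ, σ} ∉ τ. Therefore τ is NOT a topology.


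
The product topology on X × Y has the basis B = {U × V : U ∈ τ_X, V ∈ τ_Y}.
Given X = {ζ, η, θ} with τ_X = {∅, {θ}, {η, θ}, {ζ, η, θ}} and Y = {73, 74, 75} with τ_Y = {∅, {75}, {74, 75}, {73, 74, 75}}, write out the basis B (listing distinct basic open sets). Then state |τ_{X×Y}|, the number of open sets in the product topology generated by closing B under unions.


Basis B = {∅ × ∅, {θ} × {75}, {η, θ} × {75}, {θ} × {74, 75}, {ζ, η, θ} × {75}, {θ} × {73, 74, 75}, {η, θ} × {74, 75}, {ζ, η, θ} × {74, 75}, {η, θ} × {73, 74, 75}, {ζ, η, θ} × {73, 74, 75}}; |τ_{X×Y}| = 20.

Enumerate products U × V with U ∈ τ_X, V ∈ τ_Y (deduplicated):
  ∅ × ∅ = {} (∅)
  {θ} × {75} = {(θ,75)}
  {η, θ} × {75} = {(η,75), (θ,75)}
  {θ} × {74, 75} = {(θ,74), (θ,75)}
  {ζ, η, θ} × {75} = {(ζ,75), (η,75), (θ,75)}
  {θ} × {73, 74, 75} = {(θ,73), (θ,74), (θ,75)}
  {η, θ} × {74, 75} = {(η,74), (η,75), (θ,74), (θ,75)}
  {ζ, η, θ} × {74, 75} = {(ζ,74), (ζ,75), (η,74), (η,75), (θ,74), (θ,75)}
  {η, θ} × {73, 74, 75} = {(η,73), (η,74), (η,75), (θ,73), (θ,74), (θ,75)}
  {ζ, η, θ} × {73, 74, 75} = {(ζ,73), (ζ,74), (ζ,75), (η,73), (η,74), (η,75), (θ,73), (θ,74), (θ,75)}
These 10 distinct sets form the basis B.
Close under arbitrary unions to get τ_{X×Y}; counting gives |τ_{X×Y}| = 20.


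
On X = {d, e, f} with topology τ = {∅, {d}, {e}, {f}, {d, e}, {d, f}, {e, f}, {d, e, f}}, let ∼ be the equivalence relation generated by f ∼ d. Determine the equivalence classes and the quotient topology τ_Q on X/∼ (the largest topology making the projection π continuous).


X/∼ = {[d=f], [e]}; |τ_Q| = 4.

Equivalence classes: [d=f], [e].
Quotient map π: X → X/∼ sends d ↦ [d=f], e ↦ [e], f ↦ [d=f].
For each subset V ⊆ X/∼, compute π^{-1}(V) ⊆ X and check whether π^{-1}(V) ∈ τ. V is open in τ_Q iff π^{-1}(V) ∈ τ.
  V = {}: π^{-1}(V) = ∅ ∈ τ ✓.
  V = {[d=f]}: π^{-1}(V) = {d, f} ∈ τ ✓.
  V = {[e]}: π^{-1}(V) = {e} ∈ τ ✓.
  V = {[d=f], [e]}: π^{-1}(V) = {d, e, f} ∈ τ ✓.
Open sets in the quotient: τ_Q = {{}, {[d=f]}, {[e]}, {[d=f], [e]}} (4 elements).


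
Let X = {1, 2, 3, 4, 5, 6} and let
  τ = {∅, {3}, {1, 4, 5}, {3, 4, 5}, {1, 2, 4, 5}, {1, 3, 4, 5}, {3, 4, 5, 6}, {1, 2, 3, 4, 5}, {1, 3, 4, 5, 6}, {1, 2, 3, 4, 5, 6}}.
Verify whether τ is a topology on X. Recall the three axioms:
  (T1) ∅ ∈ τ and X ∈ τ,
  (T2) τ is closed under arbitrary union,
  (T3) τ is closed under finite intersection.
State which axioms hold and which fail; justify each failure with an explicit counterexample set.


τ is NOT a topology on X.

Axiom (T1): ∅ ∈ τ? Yes; X ∈ τ? Yes.
Axiom (T2/T3): check pairwise unions and intersections of members of τ.
Counterexample for (T3): {1, 4, 5} ∩ {3, 4, 5} = {4, 5} ∉ τ. Therefore τ is NOT a topology.


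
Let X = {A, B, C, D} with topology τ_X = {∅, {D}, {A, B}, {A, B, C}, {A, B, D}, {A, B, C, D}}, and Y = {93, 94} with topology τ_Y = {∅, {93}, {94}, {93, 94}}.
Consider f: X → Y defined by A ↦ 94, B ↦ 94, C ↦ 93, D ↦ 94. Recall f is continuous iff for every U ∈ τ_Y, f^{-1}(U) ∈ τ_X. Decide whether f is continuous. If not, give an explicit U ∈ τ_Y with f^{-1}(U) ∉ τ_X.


f is NOT continuous.

Compute f^{-1}(U) for each U ∈ τ_Y:
  U = ∅: f^{-1}(U) = ∅ ∈ τ_X ✓.
  U = {93}: f^{-1}(U) = {C} ∉ τ_X ✗.
  U = {94}: f^{-1}(U) = {A, B, D} ∈ τ_X ✓.
  U = {93, 94}: f^{-1}(U) = {A, B, C, D} ∈ τ_X ✓.
Found U = {93} with f^{-1}(U) = {C} not in τ_X. Therefore f is NOT continuous.


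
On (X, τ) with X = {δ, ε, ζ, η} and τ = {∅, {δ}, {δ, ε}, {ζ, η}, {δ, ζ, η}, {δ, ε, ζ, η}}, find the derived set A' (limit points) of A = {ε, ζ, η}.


A' = {ζ, η}

For each x ∈ X, list the open sets U ∈ τ with x ∈ U, then check whether U ∩ (A ∖ {x}) ≠ ∅ for every such U.
  x = δ: open {δ} ∋ x has {δ} ∩ (A ∖ {δ}) = ∅, so x is NOT a limit point.
  x = ε: open {δ, ε} ∋ x has {δ, ε} ∩ (A ∖ {ε}) = ∅, so x is NOT a limit point.
  x = ζ: opens ∋ x are {ζ, η}, {δ, ζ, η}, {δ, ε, ζ, η}; each meets A ∖ {ζ}, so x IS a limit point.
  x = η: opens ∋ x are {ζ, η}, {δ, ζ, η}, {δ, ε, ζ, η}; each meets A ∖ {η}, so x IS a limit point.
Collecting: A' = {ζ, η}.


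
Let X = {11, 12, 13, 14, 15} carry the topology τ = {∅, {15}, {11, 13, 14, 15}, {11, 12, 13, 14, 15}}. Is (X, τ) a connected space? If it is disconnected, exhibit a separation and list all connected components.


(X, τ) is connected.

Find clopen sets (U ∈ τ with X ∖ U ∈ τ):
  U = ∅, X ∖ U = {11, 12, 13, 14, 15} — both open, so U is clopen.
  U = {11, 12, 13, 14, 15}, X ∖ U = ∅ — both open, so U is clopen.
Only trivial clopens (∅ and X) exist, so (X, τ) is connected.
Compute connected components by grouping points that agree on all clopens:
  component: {11, 12, 13, 14, 15}


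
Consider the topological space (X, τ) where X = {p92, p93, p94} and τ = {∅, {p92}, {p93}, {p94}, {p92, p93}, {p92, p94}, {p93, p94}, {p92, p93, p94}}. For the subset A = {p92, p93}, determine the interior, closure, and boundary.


int(A) = {p92, p93}, cl(A) = {p92, p93}, ∂A = ∅.

Closed sets in (X, τ) are complements of opens:
  closed(X, τ) = {∅, {p92}, {p93}, {p94}, {p92, p93}, {p92, p94}, {p93, p94}, {p92, p93, p94}}.
int(A) = ⋃ {U ∈ τ : U ⊆ A}. Opens contained in A: ∅, {p92}, {p93}, {p92, p93}.
Taking the union of these: int(A) = {p92, p93}.
cl(A) = ⋂ {C closed : A ⊆ C}. Closed sets containing A: {p92, p93}, {p92, p93, p94}.
Intersecting these: cl(A) = {p92, p93}.
∂A = cl(A) ∖ int(A) = {p92, p93} ∖ {p92, p93} = ∅.


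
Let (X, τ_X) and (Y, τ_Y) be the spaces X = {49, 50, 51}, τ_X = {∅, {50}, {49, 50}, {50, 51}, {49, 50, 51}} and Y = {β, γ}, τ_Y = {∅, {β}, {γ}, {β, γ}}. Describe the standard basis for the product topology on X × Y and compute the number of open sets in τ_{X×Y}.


Basis B = {∅ × ∅, {50} × {β}, {50} × {γ}, {49, 50} × {β}, {49, 50} × {γ}, {50} × {β, γ}, {50, 51} × {β}, {50, 51} × {γ}, {49, 50, 51} × {β}, {49, 50, 51} × {γ}, {49, 50} × {β, γ}, {50, 51} × {β, γ}, {49, 50, 51} × {β, γ}}; |τ_{X×Y}| = 25.

Enumerate products U × V with U ∈ τ_X, V ∈ τ_Y (deduplicated):
  ∅ × ∅ = {} (∅)
  {50} × {β} = {(50,β)}
  {50} × {γ} = {(50,γ)}
  {49, 50} × {β} = {(49,β), (50,β)}
  {49, 50} × {γ} = {(49,γ), (50,γ)}
  {50} × {β, γ} = {(50,β), (50,γ)}
  {50, 51} × {β} = {(50,β), (51,β)}
  {50, 51} × {γ} = {(50,γ), (51,γ)}
  {49, 50, 51} × {β} = {(49,β), (50,β), (51,β)}
  {49, 50, 51} × {γ} = {(49,γ), (50,γ), (51,γ)}
  {49, 50} × {β, γ} = {(49,β), (49,γ), (50,β), (50,γ)}
  {50, 51} × {β, γ} = {(50,β), (50,γ), (51,β), (51,γ)}
  {49, 50, 51} × {β, γ} = {(49,β), (49,γ), (50,β), (50,γ), (51,β), (51,γ)}
These 13 distinct sets form the basis B.
Close under arbitrary unions to get τ_{X×Y}; counting gives |τ_{X×Y}| = 25.


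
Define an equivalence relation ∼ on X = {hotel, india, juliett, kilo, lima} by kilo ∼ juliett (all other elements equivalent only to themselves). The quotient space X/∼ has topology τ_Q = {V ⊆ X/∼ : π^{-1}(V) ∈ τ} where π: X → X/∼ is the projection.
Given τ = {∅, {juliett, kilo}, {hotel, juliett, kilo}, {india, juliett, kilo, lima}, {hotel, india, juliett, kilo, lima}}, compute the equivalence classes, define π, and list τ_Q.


X/∼ = {[hotel], [india], [juliett=kilo], [lima]}; |τ_Q| = 5.

Equivalence classes: [hotel], [india], [juliett=kilo], [lima].
Quotient map π: X → X/∼ sends hotel ↦ [hotel], india ↦ [india], juliett ↦ [juliett=kilo], kilo ↦ [juliett=kilo], lima ↦ [lima].
For each subset V ⊆ X/∼, compute π^{-1}(V) ⊆ X and check whether π^{-1}(V) ∈ τ. V is open in τ_Q iff π^{-1}(V) ∈ τ.
  V = {}: π^{-1}(V) = ∅ ∈ τ ✓.
  V = {[hotel]}: π^{-1}(V) = {hotel} ∉ τ ✗.
  V = {[india]}: π^{-1}(V) = {india} ∉ τ ✗.
  V = {[hotel], [india]}: π^{-1}(V) = {hotel, india} ∉ τ ✗.
  V = {[juliett=kilo]}: π^{-1}(V) = {juliett, kilo} ∈ τ ✓.
  V = {[hotel], [juliett=kilo]}: π^{-1}(V) = {hotel, juliett, kilo} ∈ τ ✓.
  V = {[india], [juliett=kilo]}: π^{-1}(V) = {india, juliett, kilo} ∉ τ ✗.
  V = {[hotel], [india], [juliett=kilo]}: π^{-1}(V) = {hotel, india, juliett, kilo} ∉ τ ✗.
  V = {[lima]}: π^{-1}(V) = {lima} ∉ τ ✗.
  V = {[hotel], [lima]}: π^{-1}(V) = {hotel, lima} ∉ τ ✗.
  V = {[india], [lima]}: π^{-1}(V) = {india, lima} ∉ τ ✗.
  V = {[hotel], [india], [lima]}: π^{-1}(V) = {hotel, india, lima} ∉ τ ✗.
  V = {[juliett=kilo], [lima]}: π^{-1}(V) = {juliett, kilo, lima} ∉ τ ✗.
  V = {[hotel], [juliett=kilo], [lima]}: π^{-1}(V) = {hotel, juliett, kilo, lima} ∉ τ ✗.
  V = {[india], [juliett=kilo], [lima]}: π^{-1}(V) = {india, juliett, kilo, lima} ∈ τ ✓.
  V = {[hotel], [india], [juliett=kilo], [lima]}: π^{-1}(V) = {hotel, india, juliett, kilo, lima} ∈ τ ✓.
Open sets in the quotient: τ_Q = {{}, {[juliett=kilo]}, {[hotel], [juliett=kilo]}, {[india], [juliett=kilo], [lima]}, {[hotel], [india], [juliett=kilo], [lima]}} (5 elements).


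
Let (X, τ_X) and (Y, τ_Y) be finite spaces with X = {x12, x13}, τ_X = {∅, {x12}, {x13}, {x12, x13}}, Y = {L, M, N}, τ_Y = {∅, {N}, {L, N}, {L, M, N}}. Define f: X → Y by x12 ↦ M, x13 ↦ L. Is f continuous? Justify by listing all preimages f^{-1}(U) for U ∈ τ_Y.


f IS continuous.

Compute f^{-1}(U) for each U ∈ τ_Y:
  U = ∅: f^{-1}(U) = ∅ ∈ τ_X ✓.
  U = {N}: f^{-1}(U) = ∅ ∈ τ_X ✓.
  U = {L, N}: f^{-1}(U) = {x13} ∈ τ_X ✓.
  U = {L, M, N}: f^{-1}(U) = {x12, x13} ∈ τ_X ✓.
Every preimage lies in τ_X, so f IS continuous.


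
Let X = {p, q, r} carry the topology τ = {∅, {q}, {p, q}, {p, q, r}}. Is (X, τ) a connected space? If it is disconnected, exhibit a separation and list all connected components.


(X, τ) is connected.

Find clopen sets (U ∈ τ with X ∖ U ∈ τ):
  U = ∅, X ∖ U = {p, q, r} — both open, so U is clopen.
  U = {p, q, r}, X ∖ U = ∅ — both open, so U is clopen.
Only trivial clopens (∅ and X) exist, so (X, τ) is connected.
Compute connected components by grouping points that agree on all clopens:
  component: {p, q, r}


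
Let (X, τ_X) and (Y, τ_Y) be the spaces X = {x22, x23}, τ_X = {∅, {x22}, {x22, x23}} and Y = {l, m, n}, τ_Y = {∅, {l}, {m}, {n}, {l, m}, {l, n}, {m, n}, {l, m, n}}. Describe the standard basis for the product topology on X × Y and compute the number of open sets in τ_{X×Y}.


Basis B = {∅ × ∅, {x22} × {l}, {x22} × {m}, {x22} × {n}, {x22} × {l, m}, {x22} × {l, n}, {x22, x23} × {l}, {x22} × {m, n}, {x22, x23} × {m}, {x22, x23} × {n}, {x22} × {l, m, n}, {x22, x23} × {l, m}, {x22, x23} × {l, n}, {x22, x23} × {m, n}, {x22, x23} × {l, m, n}}; |τ_{X×Y}| = 27.

Enumerate products U × V with U ∈ τ_X, V ∈ τ_Y (deduplicated):
  ∅ × ∅ = {} (∅)
  {x22} × {l} = {(x22,l)}
  {x22} × {m} = {(x22,m)}
  {x22} × {n} = {(x22,n)}
  {x22} × {l, m} = {(x22,l), (x22,m)}
  {x22} × {l, n} = {(x22,l), (x22,n)}
  {x22, x23} × {l} = {(x22,l), (x23,l)}
  {x22} × {m, n} = {(x22,m), (x22,n)}
  {x22, x23} × {m} = {(x22,m), (x23,m)}
  {x22, x23} × {n} = {(x22,n), (x23,n)}
  {x22} × {l, m, n} = {(x22,l), (x22,m), (x22,n)}
  {x22, x23} × {l, m} = {(x22,l), (x22,m), (x23,l), (x23,m)}
  {x22, x23} × {l, n} = {(x22,l), (x22,n), (x23,l), (x23,n)}
  {x22, x23} × {m, n} = {(x22,m), (x22,n), (x23,m), (x23,n)}
  {x22, x23} × {l, m, n} = {(x22,l), (x22,m), (x22,n), (x23,l), (x23,m), (x23,n)}
These 15 distinct sets form the basis B.
Close under arbitrary unions to get τ_{X×Y}; counting gives |τ_{X×Y}| = 27.


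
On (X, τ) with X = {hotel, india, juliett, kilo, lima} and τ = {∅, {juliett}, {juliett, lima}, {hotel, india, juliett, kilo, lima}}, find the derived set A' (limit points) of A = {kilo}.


A' = {hotel, india}

For each x ∈ X, list the open sets U ∈ τ with x ∈ U, then check whether U ∩ (A ∖ {x}) ≠ ∅ for every such U.
  x = hotel: opens ∋ x are {hotel, india, juliett, kilo, lima}; each meets A ∖ {hotel}, so x IS a limit point.
  x = india: opens ∋ x are {hotel, india, juliett, kilo, lima}; each meets A ∖ {india}, so x IS a limit point.
  x = juliett: open {juliett} ∋ x has {juliett} ∩ (A ∖ {juliett}) = ∅, so x is NOT a limit point.
  x = kilo: open {hotel, india, juliett, kilo, lima} ∋ x has {hotel, india, juliett, kilo, lima} ∩ (A ∖ {kilo}) = ∅, so x is NOT a limit point.
  x = lima: open {juliett, lima} ∋ x has {juliett, lima} ∩ (A ∖ {lima}) = ∅, so x is NOT a limit point.
Collecting: A' = {hotel, india}.


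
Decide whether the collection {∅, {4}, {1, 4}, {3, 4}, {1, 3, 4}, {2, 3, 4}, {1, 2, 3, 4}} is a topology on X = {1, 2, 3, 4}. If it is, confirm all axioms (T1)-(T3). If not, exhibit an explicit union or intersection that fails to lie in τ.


τ IS a topology on X.

Axiom (T1): ∅ ∈ τ? Yes; X ∈ τ? Yes.
Axiom (T2/T3): check pairwise unions and intersections of members of τ.
All pairwise intersections and unions checked — each lies in τ. Therefore τ satisfies (T1), (T2), (T3): it IS a topology on X.


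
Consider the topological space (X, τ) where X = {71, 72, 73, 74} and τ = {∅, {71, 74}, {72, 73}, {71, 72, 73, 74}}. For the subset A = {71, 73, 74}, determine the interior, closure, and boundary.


int(A) = {71, 74}, cl(A) = {71, 72, 73, 74}, ∂A = {72, 73}.

Closed sets in (X, τ) are complements of opens:
  closed(X, τ) = {∅, {71, 74}, {72, 73}, {71, 72, 73, 74}}.
int(A) = ⋃ {U ∈ τ : U ⊆ A}. Opens contained in A: ∅, {71, 74}.
Taking the union of these: int(A) = {71, 74}.
cl(A) = ⋂ {C closed : A ⊆ C}. Closed sets containing A: {71, 72, 73, 74}.
Intersecting these: cl(A) = {71, 72, 73, 74}.
∂A = cl(A) ∖ int(A) = {71, 72, 73, 74} ∖ {71, 74} = {72, 73}.


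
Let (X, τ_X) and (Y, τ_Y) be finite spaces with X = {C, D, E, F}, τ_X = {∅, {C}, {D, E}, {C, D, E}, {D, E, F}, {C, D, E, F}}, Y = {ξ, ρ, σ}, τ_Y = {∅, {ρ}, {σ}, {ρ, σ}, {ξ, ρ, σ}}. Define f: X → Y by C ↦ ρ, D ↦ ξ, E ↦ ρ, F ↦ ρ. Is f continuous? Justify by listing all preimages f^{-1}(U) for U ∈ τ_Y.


f is NOT continuous.

Compute f^{-1}(U) for each U ∈ τ_Y:
  U = ∅: f^{-1}(U) = ∅ ∈ τ_X ✓.
  U = {ρ}: f^{-1}(U) = {C, E, F} ∉ τ_X ✗.
  U = {σ}: f^{-1}(U) = ∅ ∈ τ_X ✓.
  U = {ρ, σ}: f^{-1}(U) = {C, E, F} ∉ τ_X ✗.
  U = {ξ, ρ, σ}: f^{-1}(U) = {C, D, E, F} ∈ τ_X ✓.
Found U = {ρ} with f^{-1}(U) = {C, E, F} not in τ_X. Therefore f is NOT continuous.


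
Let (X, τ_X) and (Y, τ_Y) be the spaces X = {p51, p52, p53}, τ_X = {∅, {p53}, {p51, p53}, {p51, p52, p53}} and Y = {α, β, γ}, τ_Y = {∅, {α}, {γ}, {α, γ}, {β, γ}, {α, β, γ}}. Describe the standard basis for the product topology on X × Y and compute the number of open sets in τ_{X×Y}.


Basis B = {∅ × ∅, {p53} × {α}, {p53} × {γ}, {p51, p53} × {α}, {p51, p53} × {γ}, {p53} × {α, γ}, {p53} × {β, γ}, {p51, p52, p53} × {α}, {p51, p52, p53} × {γ}, {p53} × {α, β, γ}, {p51, p53} × {α, γ}, {p51, p53} × {β, γ}, {p51, p53} × {α, β, γ}, {p51, p52, p53} × {α, γ}, {p51, p52, p53} × {β, γ}, {p51, p52, p53} × {α, β, γ}}; |τ_{X×Y}| = 40.

Enumerate products U × V with U ∈ τ_X, V ∈ τ_Y (deduplicated):
  ∅ × ∅ = {} (∅)
  {p53} × {α} = {(p53,α)}
  {p53} × {γ} = {(p53,γ)}
  {p51, p53} × {α} = {(p51,α), (p53,α)}
  {p51, p53} × {γ} = {(p51,γ), (p53,γ)}
  {p53} × {α, γ} = {(p53,α), (p53,γ)}
  {p53} × {β, γ} = {(p53,β), (p53,γ)}
  {p51, p52, p53} × {α} = {(p51,α), (p52,α), (p53,α)}
  {p51, p52, p53} × {γ} = {(p51,γ), (p52,γ), (p53,γ)}
  {p53} × {α, β, γ} = {(p53,α), (p53,β), (p53,γ)}
  {p51, p53} × {α, γ} = {(p51,α), (p51,γ), (p53,α), (p53,γ)}
  {p51, p53} × {β, γ} = {(p51,β), (p51,γ), (p53,β), (p53,γ)}
  {p51, p53} × {α, β, γ} = {(p51,α), (p51,β), (p51,γ), (p53,α), (p53,β), (p53,γ)}
  {p51, p52, p53} × {α, γ} = {(p51,α), (p51,γ), (p52,α), (p52,γ), (p53,α), (p53,γ)}
  {p51, p52, p53} × {β, γ} = {(p51,β), (p51,γ), (p52,β), (p52,γ), (p53,β), (p53,γ)}
  {p51, p52, p53} × {α, β, γ} = {(p51,α), (p51,β), (p51,γ), (p52,α), (p52,β), (p52,γ), (p53,α), (p53,β), (p53,γ)}
These 16 distinct sets form the basis B.
Close under arbitrary unions to get τ_{X×Y}; counting gives |τ_{X×Y}| = 40.


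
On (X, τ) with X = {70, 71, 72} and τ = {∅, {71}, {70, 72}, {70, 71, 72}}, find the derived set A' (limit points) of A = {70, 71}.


A' = {72}

For each x ∈ X, list the open sets U ∈ τ with x ∈ U, then check whether U ∩ (A ∖ {x}) ≠ ∅ for every such U.
  x = 70: open {70, 72} ∋ x has {70, 72} ∩ (A ∖ {70}) = ∅, so x is NOT a limit point.
  x = 71: open {71} ∋ x has {71} ∩ (A ∖ {71}) = ∅, so x is NOT a limit point.
  x = 72: opens ∋ x are {70, 72}, {70, 71, 72}; each meets A ∖ {72}, so x IS a limit point.
Collecting: A' = {72}.


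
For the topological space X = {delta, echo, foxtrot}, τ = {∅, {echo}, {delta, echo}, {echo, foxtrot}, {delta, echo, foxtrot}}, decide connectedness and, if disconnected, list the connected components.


(X, τ) is connected.

Find clopen sets (U ∈ τ with X ∖ U ∈ τ):
  U = ∅, X ∖ U = {delta, echo, foxtrot} — both open, so U is clopen.
  U = {delta, echo, foxtrot}, X ∖ U = ∅ — both open, so U is clopen.
Only trivial clopens (∅ and X) exist, so (X, τ) is connected.
Compute connected components by grouping points that agree on all clopens:
  component: {delta, echo, foxtrot}


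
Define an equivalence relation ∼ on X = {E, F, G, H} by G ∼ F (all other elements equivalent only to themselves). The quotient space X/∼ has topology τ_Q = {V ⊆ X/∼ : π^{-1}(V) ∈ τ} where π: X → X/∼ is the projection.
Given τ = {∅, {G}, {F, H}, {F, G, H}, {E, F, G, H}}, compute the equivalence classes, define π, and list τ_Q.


X/∼ = {[E], [F=G], [H]}; |τ_Q| = 3.

Equivalence classes: [E], [F=G], [H].
Quotient map π: X → X/∼ sends E ↦ [E], F ↦ [F=G], G ↦ [F=G], H ↦ [H].
For each subset V ⊆ X/∼, compute π^{-1}(V) ⊆ X and check whether π^{-1}(V) ∈ τ. V is open in τ_Q iff π^{-1}(V) ∈ τ.
  V = {}: π^{-1}(V) = ∅ ∈ τ ✓.
  V = {[E]}: π^{-1}(V) = {E} ∉ τ ✗.
  V = {[F=G]}: π^{-1}(V) = {F, G} ∉ τ ✗.
  V = {[E], [F=G]}: π^{-1}(V) = {E, F, G} ∉ τ ✗.
  V = {[H]}: π^{-1}(V) = {H} ∉ τ ✗.
  V = {[E], [H]}: π^{-1}(V) = {E, H} ∉ τ ✗.
  V = {[F=G], [H]}: π^{-1}(V) = {F, G, H} ∈ τ ✓.
  V = {[E], [F=G], [H]}: π^{-1}(V) = {E, F, G, H} ∈ τ ✓.
Open sets in the quotient: τ_Q = {{}, {[F=G], [H]}, {[E], [F=G], [H]}} (3 elements).
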